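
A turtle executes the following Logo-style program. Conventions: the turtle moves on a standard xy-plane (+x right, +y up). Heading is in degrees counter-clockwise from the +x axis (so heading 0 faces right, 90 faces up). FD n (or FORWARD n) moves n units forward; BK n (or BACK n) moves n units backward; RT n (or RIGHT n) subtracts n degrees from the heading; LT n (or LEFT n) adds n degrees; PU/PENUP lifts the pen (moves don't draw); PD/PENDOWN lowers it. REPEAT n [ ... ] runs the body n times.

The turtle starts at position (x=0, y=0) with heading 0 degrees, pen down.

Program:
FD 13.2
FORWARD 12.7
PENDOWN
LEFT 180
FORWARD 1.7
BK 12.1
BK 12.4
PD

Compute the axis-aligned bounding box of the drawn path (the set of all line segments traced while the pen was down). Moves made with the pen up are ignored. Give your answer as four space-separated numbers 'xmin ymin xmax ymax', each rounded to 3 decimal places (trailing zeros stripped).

Executing turtle program step by step:
Start: pos=(0,0), heading=0, pen down
FD 13.2: (0,0) -> (13.2,0) [heading=0, draw]
FD 12.7: (13.2,0) -> (25.9,0) [heading=0, draw]
PD: pen down
LT 180: heading 0 -> 180
FD 1.7: (25.9,0) -> (24.2,0) [heading=180, draw]
BK 12.1: (24.2,0) -> (36.3,0) [heading=180, draw]
BK 12.4: (36.3,0) -> (48.7,0) [heading=180, draw]
PD: pen down
Final: pos=(48.7,0), heading=180, 5 segment(s) drawn

Segment endpoints: x in {0, 13.2, 24.2, 25.9, 36.3, 48.7}, y in {0, 0, 0, 0}
xmin=0, ymin=0, xmax=48.7, ymax=0

Answer: 0 0 48.7 0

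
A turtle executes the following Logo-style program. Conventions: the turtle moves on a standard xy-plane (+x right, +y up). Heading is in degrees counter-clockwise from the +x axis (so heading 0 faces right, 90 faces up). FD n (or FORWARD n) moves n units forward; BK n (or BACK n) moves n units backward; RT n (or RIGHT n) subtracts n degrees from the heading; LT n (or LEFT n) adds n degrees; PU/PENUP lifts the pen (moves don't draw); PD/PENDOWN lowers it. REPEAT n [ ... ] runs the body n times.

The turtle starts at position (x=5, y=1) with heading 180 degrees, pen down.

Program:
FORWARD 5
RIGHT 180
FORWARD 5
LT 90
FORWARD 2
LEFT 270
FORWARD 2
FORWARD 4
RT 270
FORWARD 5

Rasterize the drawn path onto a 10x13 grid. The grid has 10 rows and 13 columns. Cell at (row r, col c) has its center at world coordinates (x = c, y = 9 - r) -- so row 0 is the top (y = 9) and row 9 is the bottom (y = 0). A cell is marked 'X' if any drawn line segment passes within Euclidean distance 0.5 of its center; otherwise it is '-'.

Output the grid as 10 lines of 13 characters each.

Answer: -------------
-----------X-
-----------X-
-----------X-
-----------X-
-----------X-
-----XXXXXXX-
-----X-------
XXXXXX-------
-------------

Derivation:
Segment 0: (5,1) -> (0,1)
Segment 1: (0,1) -> (5,1)
Segment 2: (5,1) -> (5,3)
Segment 3: (5,3) -> (7,3)
Segment 4: (7,3) -> (11,3)
Segment 5: (11,3) -> (11,8)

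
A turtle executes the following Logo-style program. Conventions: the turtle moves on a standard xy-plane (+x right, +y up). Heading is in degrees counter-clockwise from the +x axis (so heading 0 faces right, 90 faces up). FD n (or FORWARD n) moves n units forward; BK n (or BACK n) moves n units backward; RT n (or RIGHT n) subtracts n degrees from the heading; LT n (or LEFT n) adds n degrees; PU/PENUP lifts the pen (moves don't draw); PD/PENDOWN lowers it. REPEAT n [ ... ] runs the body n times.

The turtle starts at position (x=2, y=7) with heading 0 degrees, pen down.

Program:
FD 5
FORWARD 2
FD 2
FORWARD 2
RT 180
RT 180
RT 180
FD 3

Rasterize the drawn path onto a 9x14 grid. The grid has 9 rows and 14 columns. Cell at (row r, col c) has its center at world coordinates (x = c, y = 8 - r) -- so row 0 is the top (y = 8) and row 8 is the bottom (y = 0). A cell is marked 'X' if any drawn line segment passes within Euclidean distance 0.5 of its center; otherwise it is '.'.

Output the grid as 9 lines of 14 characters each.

Answer: ..............
..XXXXXXXXXXXX
..............
..............
..............
..............
..............
..............
..............

Derivation:
Segment 0: (2,7) -> (7,7)
Segment 1: (7,7) -> (9,7)
Segment 2: (9,7) -> (11,7)
Segment 3: (11,7) -> (13,7)
Segment 4: (13,7) -> (10,7)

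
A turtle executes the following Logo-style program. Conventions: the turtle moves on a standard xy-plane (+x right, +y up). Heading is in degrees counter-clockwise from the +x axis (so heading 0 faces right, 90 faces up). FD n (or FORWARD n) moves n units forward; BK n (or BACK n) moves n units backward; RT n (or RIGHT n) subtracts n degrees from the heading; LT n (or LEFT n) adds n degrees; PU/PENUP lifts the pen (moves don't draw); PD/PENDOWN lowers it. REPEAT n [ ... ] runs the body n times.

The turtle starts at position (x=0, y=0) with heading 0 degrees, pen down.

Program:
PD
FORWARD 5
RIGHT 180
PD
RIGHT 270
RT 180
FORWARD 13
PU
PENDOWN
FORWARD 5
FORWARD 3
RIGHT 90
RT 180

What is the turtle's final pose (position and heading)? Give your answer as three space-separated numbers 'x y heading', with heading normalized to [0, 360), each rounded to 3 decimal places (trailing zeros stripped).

Executing turtle program step by step:
Start: pos=(0,0), heading=0, pen down
PD: pen down
FD 5: (0,0) -> (5,0) [heading=0, draw]
RT 180: heading 0 -> 180
PD: pen down
RT 270: heading 180 -> 270
RT 180: heading 270 -> 90
FD 13: (5,0) -> (5,13) [heading=90, draw]
PU: pen up
PD: pen down
FD 5: (5,13) -> (5,18) [heading=90, draw]
FD 3: (5,18) -> (5,21) [heading=90, draw]
RT 90: heading 90 -> 0
RT 180: heading 0 -> 180
Final: pos=(5,21), heading=180, 4 segment(s) drawn

Answer: 5 21 180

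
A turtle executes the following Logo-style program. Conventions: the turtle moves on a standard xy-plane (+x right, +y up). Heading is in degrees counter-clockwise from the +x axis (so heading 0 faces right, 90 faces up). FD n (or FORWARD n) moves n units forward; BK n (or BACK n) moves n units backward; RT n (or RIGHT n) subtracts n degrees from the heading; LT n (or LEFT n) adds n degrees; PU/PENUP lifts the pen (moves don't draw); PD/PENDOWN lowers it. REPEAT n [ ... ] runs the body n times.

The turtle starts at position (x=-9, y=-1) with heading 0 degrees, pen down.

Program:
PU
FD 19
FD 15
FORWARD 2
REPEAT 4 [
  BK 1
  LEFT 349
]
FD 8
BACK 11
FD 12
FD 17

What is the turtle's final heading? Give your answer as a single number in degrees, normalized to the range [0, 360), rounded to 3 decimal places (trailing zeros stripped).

Answer: 316

Derivation:
Executing turtle program step by step:
Start: pos=(-9,-1), heading=0, pen down
PU: pen up
FD 19: (-9,-1) -> (10,-1) [heading=0, move]
FD 15: (10,-1) -> (25,-1) [heading=0, move]
FD 2: (25,-1) -> (27,-1) [heading=0, move]
REPEAT 4 [
  -- iteration 1/4 --
  BK 1: (27,-1) -> (26,-1) [heading=0, move]
  LT 349: heading 0 -> 349
  -- iteration 2/4 --
  BK 1: (26,-1) -> (25.018,-0.809) [heading=349, move]
  LT 349: heading 349 -> 338
  -- iteration 3/4 --
  BK 1: (25.018,-0.809) -> (24.091,-0.435) [heading=338, move]
  LT 349: heading 338 -> 327
  -- iteration 4/4 --
  BK 1: (24.091,-0.435) -> (23.253,0.11) [heading=327, move]
  LT 349: heading 327 -> 316
]
FD 8: (23.253,0.11) -> (29.007,-5.447) [heading=316, move]
BK 11: (29.007,-5.447) -> (21.094,2.194) [heading=316, move]
FD 12: (21.094,2.194) -> (29.727,-6.142) [heading=316, move]
FD 17: (29.727,-6.142) -> (41.955,-17.951) [heading=316, move]
Final: pos=(41.955,-17.951), heading=316, 0 segment(s) drawn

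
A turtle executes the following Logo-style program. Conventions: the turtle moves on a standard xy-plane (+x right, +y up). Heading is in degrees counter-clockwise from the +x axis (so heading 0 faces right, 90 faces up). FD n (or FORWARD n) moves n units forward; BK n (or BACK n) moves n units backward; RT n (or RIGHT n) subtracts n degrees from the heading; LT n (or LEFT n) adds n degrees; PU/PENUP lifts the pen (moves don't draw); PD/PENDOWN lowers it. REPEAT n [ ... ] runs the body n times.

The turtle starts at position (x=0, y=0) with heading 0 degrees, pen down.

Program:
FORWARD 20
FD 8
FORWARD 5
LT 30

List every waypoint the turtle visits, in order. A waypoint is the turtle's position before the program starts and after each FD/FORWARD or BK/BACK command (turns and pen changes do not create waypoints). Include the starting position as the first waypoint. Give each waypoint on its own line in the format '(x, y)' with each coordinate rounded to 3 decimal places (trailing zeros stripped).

Executing turtle program step by step:
Start: pos=(0,0), heading=0, pen down
FD 20: (0,0) -> (20,0) [heading=0, draw]
FD 8: (20,0) -> (28,0) [heading=0, draw]
FD 5: (28,0) -> (33,0) [heading=0, draw]
LT 30: heading 0 -> 30
Final: pos=(33,0), heading=30, 3 segment(s) drawn
Waypoints (4 total):
(0, 0)
(20, 0)
(28, 0)
(33, 0)

Answer: (0, 0)
(20, 0)
(28, 0)
(33, 0)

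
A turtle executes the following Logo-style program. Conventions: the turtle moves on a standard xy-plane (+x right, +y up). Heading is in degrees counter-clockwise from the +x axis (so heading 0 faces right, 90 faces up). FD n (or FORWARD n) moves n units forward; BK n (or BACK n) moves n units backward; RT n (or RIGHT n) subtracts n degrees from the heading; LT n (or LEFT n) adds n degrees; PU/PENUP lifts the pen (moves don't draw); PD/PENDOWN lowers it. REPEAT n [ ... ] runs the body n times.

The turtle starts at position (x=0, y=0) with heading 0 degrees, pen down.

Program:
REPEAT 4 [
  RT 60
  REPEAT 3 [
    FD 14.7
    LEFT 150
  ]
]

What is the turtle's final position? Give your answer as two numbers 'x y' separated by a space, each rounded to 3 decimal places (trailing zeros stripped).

Executing turtle program step by step:
Start: pos=(0,0), heading=0, pen down
REPEAT 4 [
  -- iteration 1/4 --
  RT 60: heading 0 -> 300
  REPEAT 3 [
    -- iteration 1/3 --
    FD 14.7: (0,0) -> (7.35,-12.731) [heading=300, draw]
    LT 150: heading 300 -> 90
    -- iteration 2/3 --
    FD 14.7: (7.35,-12.731) -> (7.35,1.969) [heading=90, draw]
    LT 150: heading 90 -> 240
    -- iteration 3/3 --
    FD 14.7: (7.35,1.969) -> (0,-10.761) [heading=240, draw]
    LT 150: heading 240 -> 30
  ]
  -- iteration 2/4 --
  RT 60: heading 30 -> 330
  REPEAT 3 [
    -- iteration 1/3 --
    FD 14.7: (0,-10.761) -> (12.731,-18.111) [heading=330, draw]
    LT 150: heading 330 -> 120
    -- iteration 2/3 --
    FD 14.7: (12.731,-18.111) -> (5.381,-5.381) [heading=120, draw]
    LT 150: heading 120 -> 270
    -- iteration 3/3 --
    FD 14.7: (5.381,-5.381) -> (5.381,-20.081) [heading=270, draw]
    LT 150: heading 270 -> 60
  ]
  -- iteration 3/4 --
  RT 60: heading 60 -> 0
  REPEAT 3 [
    -- iteration 1/3 --
    FD 14.7: (5.381,-20.081) -> (20.081,-20.081) [heading=0, draw]
    LT 150: heading 0 -> 150
    -- iteration 2/3 --
    FD 14.7: (20.081,-20.081) -> (7.35,-12.731) [heading=150, draw]
    LT 150: heading 150 -> 300
    -- iteration 3/3 --
    FD 14.7: (7.35,-12.731) -> (14.7,-25.461) [heading=300, draw]
    LT 150: heading 300 -> 90
  ]
  -- iteration 4/4 --
  RT 60: heading 90 -> 30
  REPEAT 3 [
    -- iteration 1/3 --
    FD 14.7: (14.7,-25.461) -> (27.431,-18.111) [heading=30, draw]
    LT 150: heading 30 -> 180
    -- iteration 2/3 --
    FD 14.7: (27.431,-18.111) -> (12.731,-18.111) [heading=180, draw]
    LT 150: heading 180 -> 330
    -- iteration 3/3 --
    FD 14.7: (12.731,-18.111) -> (25.461,-25.461) [heading=330, draw]
    LT 150: heading 330 -> 120
  ]
]
Final: pos=(25.461,-25.461), heading=120, 12 segment(s) drawn

Answer: 25.461 -25.461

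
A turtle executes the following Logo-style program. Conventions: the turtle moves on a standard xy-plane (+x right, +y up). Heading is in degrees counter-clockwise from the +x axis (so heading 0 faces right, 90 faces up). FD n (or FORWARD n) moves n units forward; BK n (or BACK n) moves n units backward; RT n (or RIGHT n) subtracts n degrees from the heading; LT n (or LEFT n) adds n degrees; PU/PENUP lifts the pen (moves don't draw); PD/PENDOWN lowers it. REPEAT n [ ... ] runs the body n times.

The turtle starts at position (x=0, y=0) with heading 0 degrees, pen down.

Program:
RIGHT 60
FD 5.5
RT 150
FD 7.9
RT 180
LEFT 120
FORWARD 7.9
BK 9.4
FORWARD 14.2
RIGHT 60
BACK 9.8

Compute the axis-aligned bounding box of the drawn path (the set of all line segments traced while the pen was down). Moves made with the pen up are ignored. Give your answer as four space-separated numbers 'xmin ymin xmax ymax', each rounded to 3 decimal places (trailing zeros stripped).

Answer: -12.579 -4.763 2.75 11.887

Derivation:
Executing turtle program step by step:
Start: pos=(0,0), heading=0, pen down
RT 60: heading 0 -> 300
FD 5.5: (0,0) -> (2.75,-4.763) [heading=300, draw]
RT 150: heading 300 -> 150
FD 7.9: (2.75,-4.763) -> (-4.092,-0.813) [heading=150, draw]
RT 180: heading 150 -> 330
LT 120: heading 330 -> 90
FD 7.9: (-4.092,-0.813) -> (-4.092,7.087) [heading=90, draw]
BK 9.4: (-4.092,7.087) -> (-4.092,-2.313) [heading=90, draw]
FD 14.2: (-4.092,-2.313) -> (-4.092,11.887) [heading=90, draw]
RT 60: heading 90 -> 30
BK 9.8: (-4.092,11.887) -> (-12.579,6.987) [heading=30, draw]
Final: pos=(-12.579,6.987), heading=30, 6 segment(s) drawn

Segment endpoints: x in {-12.579, -4.092, -4.092, -4.092, 0, 2.75}, y in {-4.763, -2.313, -0.813, 0, 6.987, 7.087, 11.887}
xmin=-12.579, ymin=-4.763, xmax=2.75, ymax=11.887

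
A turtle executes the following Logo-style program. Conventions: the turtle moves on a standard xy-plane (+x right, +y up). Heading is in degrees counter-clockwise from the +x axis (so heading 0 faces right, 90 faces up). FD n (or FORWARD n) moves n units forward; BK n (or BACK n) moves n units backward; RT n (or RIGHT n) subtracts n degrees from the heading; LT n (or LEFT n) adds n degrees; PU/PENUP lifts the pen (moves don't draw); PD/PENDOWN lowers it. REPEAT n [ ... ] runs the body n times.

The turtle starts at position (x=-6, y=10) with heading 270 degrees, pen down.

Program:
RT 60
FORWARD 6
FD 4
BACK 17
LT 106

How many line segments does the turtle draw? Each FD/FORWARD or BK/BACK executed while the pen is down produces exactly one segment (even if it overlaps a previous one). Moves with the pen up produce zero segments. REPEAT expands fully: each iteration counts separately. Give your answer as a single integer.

Answer: 3

Derivation:
Executing turtle program step by step:
Start: pos=(-6,10), heading=270, pen down
RT 60: heading 270 -> 210
FD 6: (-6,10) -> (-11.196,7) [heading=210, draw]
FD 4: (-11.196,7) -> (-14.66,5) [heading=210, draw]
BK 17: (-14.66,5) -> (0.062,13.5) [heading=210, draw]
LT 106: heading 210 -> 316
Final: pos=(0.062,13.5), heading=316, 3 segment(s) drawn
Segments drawn: 3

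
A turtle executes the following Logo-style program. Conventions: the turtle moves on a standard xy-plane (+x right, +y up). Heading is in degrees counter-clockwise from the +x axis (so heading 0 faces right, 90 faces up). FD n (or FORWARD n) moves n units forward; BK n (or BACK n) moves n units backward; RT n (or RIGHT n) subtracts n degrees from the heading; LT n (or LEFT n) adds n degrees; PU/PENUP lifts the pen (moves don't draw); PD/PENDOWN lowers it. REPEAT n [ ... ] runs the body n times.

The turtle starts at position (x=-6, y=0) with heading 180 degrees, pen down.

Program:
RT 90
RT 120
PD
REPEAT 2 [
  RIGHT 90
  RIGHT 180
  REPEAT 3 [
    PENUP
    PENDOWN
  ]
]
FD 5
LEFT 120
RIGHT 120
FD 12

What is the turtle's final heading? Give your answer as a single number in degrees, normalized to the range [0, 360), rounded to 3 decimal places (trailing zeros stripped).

Executing turtle program step by step:
Start: pos=(-6,0), heading=180, pen down
RT 90: heading 180 -> 90
RT 120: heading 90 -> 330
PD: pen down
REPEAT 2 [
  -- iteration 1/2 --
  RT 90: heading 330 -> 240
  RT 180: heading 240 -> 60
  REPEAT 3 [
    -- iteration 1/3 --
    PU: pen up
    PD: pen down
    -- iteration 2/3 --
    PU: pen up
    PD: pen down
    -- iteration 3/3 --
    PU: pen up
    PD: pen down
  ]
  -- iteration 2/2 --
  RT 90: heading 60 -> 330
  RT 180: heading 330 -> 150
  REPEAT 3 [
    -- iteration 1/3 --
    PU: pen up
    PD: pen down
    -- iteration 2/3 --
    PU: pen up
    PD: pen down
    -- iteration 3/3 --
    PU: pen up
    PD: pen down
  ]
]
FD 5: (-6,0) -> (-10.33,2.5) [heading=150, draw]
LT 120: heading 150 -> 270
RT 120: heading 270 -> 150
FD 12: (-10.33,2.5) -> (-20.722,8.5) [heading=150, draw]
Final: pos=(-20.722,8.5), heading=150, 2 segment(s) drawn

Answer: 150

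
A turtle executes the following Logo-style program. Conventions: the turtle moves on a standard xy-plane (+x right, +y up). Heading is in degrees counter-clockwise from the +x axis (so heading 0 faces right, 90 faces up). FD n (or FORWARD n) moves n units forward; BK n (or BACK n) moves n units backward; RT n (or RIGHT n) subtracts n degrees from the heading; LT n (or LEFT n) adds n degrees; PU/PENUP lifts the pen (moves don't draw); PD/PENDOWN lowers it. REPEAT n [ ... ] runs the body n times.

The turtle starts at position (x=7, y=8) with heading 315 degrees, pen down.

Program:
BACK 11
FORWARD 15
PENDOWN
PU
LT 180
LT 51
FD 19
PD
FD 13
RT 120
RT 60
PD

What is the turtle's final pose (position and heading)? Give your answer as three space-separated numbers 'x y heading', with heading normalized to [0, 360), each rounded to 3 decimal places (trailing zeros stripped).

Answer: -21.996 1.827 6

Derivation:
Executing turtle program step by step:
Start: pos=(7,8), heading=315, pen down
BK 11: (7,8) -> (-0.778,15.778) [heading=315, draw]
FD 15: (-0.778,15.778) -> (9.828,5.172) [heading=315, draw]
PD: pen down
PU: pen up
LT 180: heading 315 -> 135
LT 51: heading 135 -> 186
FD 19: (9.828,5.172) -> (-9.067,3.186) [heading=186, move]
PD: pen down
FD 13: (-9.067,3.186) -> (-21.996,1.827) [heading=186, draw]
RT 120: heading 186 -> 66
RT 60: heading 66 -> 6
PD: pen down
Final: pos=(-21.996,1.827), heading=6, 3 segment(s) drawn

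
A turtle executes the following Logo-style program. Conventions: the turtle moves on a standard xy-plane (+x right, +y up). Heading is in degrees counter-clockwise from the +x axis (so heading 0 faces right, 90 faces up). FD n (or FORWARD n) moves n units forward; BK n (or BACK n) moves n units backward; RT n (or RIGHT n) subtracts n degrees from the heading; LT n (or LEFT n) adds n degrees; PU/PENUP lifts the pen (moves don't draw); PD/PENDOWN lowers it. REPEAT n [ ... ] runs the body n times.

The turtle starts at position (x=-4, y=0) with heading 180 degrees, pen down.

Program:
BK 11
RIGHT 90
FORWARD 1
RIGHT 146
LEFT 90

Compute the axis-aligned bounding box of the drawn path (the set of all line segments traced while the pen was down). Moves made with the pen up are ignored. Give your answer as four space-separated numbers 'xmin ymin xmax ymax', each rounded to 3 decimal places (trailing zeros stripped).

Answer: -4 0 7 1

Derivation:
Executing turtle program step by step:
Start: pos=(-4,0), heading=180, pen down
BK 11: (-4,0) -> (7,0) [heading=180, draw]
RT 90: heading 180 -> 90
FD 1: (7,0) -> (7,1) [heading=90, draw]
RT 146: heading 90 -> 304
LT 90: heading 304 -> 34
Final: pos=(7,1), heading=34, 2 segment(s) drawn

Segment endpoints: x in {-4, 7}, y in {0, 0, 1}
xmin=-4, ymin=0, xmax=7, ymax=1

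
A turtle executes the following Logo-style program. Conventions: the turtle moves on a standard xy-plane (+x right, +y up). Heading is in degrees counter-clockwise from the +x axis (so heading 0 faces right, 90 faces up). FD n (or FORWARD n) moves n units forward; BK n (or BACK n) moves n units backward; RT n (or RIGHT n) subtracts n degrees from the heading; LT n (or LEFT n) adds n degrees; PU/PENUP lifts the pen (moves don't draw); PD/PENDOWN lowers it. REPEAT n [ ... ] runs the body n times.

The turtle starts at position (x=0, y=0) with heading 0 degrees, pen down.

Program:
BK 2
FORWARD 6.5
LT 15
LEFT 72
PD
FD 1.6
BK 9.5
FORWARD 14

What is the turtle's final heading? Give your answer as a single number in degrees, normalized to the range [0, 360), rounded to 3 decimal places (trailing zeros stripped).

Answer: 87

Derivation:
Executing turtle program step by step:
Start: pos=(0,0), heading=0, pen down
BK 2: (0,0) -> (-2,0) [heading=0, draw]
FD 6.5: (-2,0) -> (4.5,0) [heading=0, draw]
LT 15: heading 0 -> 15
LT 72: heading 15 -> 87
PD: pen down
FD 1.6: (4.5,0) -> (4.584,1.598) [heading=87, draw]
BK 9.5: (4.584,1.598) -> (4.087,-7.889) [heading=87, draw]
FD 14: (4.087,-7.889) -> (4.819,6.092) [heading=87, draw]
Final: pos=(4.819,6.092), heading=87, 5 segment(s) drawn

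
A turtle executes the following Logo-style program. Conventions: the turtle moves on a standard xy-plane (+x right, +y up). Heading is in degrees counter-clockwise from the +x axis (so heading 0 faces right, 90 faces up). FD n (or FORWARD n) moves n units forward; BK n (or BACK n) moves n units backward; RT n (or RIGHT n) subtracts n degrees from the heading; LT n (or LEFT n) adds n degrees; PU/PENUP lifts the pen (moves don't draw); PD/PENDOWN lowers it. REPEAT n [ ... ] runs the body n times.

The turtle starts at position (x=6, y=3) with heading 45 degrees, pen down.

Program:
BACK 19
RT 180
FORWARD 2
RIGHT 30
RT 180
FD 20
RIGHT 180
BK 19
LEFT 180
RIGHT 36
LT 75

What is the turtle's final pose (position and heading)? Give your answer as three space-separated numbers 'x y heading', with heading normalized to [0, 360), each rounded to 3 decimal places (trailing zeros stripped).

Executing turtle program step by step:
Start: pos=(6,3), heading=45, pen down
BK 19: (6,3) -> (-7.435,-10.435) [heading=45, draw]
RT 180: heading 45 -> 225
FD 2: (-7.435,-10.435) -> (-8.849,-11.849) [heading=225, draw]
RT 30: heading 225 -> 195
RT 180: heading 195 -> 15
FD 20: (-8.849,-11.849) -> (10.469,-6.673) [heading=15, draw]
RT 180: heading 15 -> 195
BK 19: (10.469,-6.673) -> (28.822,-1.755) [heading=195, draw]
LT 180: heading 195 -> 15
RT 36: heading 15 -> 339
LT 75: heading 339 -> 54
Final: pos=(28.822,-1.755), heading=54, 4 segment(s) drawn

Answer: 28.822 -1.755 54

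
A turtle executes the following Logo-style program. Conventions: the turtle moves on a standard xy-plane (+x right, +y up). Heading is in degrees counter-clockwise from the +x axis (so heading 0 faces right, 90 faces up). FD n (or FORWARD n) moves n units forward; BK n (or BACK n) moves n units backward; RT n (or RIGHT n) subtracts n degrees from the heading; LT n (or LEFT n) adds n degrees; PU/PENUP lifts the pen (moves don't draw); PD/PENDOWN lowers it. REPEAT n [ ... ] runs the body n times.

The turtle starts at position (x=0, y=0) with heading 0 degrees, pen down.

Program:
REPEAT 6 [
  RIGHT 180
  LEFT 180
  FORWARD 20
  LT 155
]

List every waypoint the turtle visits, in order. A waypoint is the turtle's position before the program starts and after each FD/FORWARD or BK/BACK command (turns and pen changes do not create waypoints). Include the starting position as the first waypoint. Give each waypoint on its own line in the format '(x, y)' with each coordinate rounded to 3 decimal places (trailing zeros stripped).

Executing turtle program step by step:
Start: pos=(0,0), heading=0, pen down
REPEAT 6 [
  -- iteration 1/6 --
  RT 180: heading 0 -> 180
  LT 180: heading 180 -> 0
  FD 20: (0,0) -> (20,0) [heading=0, draw]
  LT 155: heading 0 -> 155
  -- iteration 2/6 --
  RT 180: heading 155 -> 335
  LT 180: heading 335 -> 155
  FD 20: (20,0) -> (1.874,8.452) [heading=155, draw]
  LT 155: heading 155 -> 310
  -- iteration 3/6 --
  RT 180: heading 310 -> 130
  LT 180: heading 130 -> 310
  FD 20: (1.874,8.452) -> (14.73,-6.869) [heading=310, draw]
  LT 155: heading 310 -> 105
  -- iteration 4/6 --
  RT 180: heading 105 -> 285
  LT 180: heading 285 -> 105
  FD 20: (14.73,-6.869) -> (9.553,12.45) [heading=105, draw]
  LT 155: heading 105 -> 260
  -- iteration 5/6 --
  RT 180: heading 260 -> 80
  LT 180: heading 80 -> 260
  FD 20: (9.553,12.45) -> (6.08,-7.246) [heading=260, draw]
  LT 155: heading 260 -> 55
  -- iteration 6/6 --
  RT 180: heading 55 -> 235
  LT 180: heading 235 -> 55
  FD 20: (6.08,-7.246) -> (17.552,9.137) [heading=55, draw]
  LT 155: heading 55 -> 210
]
Final: pos=(17.552,9.137), heading=210, 6 segment(s) drawn
Waypoints (7 total):
(0, 0)
(20, 0)
(1.874, 8.452)
(14.73, -6.869)
(9.553, 12.45)
(6.08, -7.246)
(17.552, 9.137)

Answer: (0, 0)
(20, 0)
(1.874, 8.452)
(14.73, -6.869)
(9.553, 12.45)
(6.08, -7.246)
(17.552, 9.137)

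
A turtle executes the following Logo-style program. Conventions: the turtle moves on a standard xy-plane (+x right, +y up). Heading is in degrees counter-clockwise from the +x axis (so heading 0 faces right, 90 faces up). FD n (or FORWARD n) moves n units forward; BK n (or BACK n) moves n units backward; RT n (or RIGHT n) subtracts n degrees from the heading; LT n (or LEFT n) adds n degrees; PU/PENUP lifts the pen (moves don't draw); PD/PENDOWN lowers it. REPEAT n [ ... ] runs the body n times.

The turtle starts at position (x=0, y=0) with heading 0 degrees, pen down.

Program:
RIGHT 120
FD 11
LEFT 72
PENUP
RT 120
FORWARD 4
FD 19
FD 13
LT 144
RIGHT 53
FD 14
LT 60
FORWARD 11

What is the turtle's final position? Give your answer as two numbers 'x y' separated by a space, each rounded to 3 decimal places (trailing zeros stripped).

Answer: -27.045 -33.868

Derivation:
Executing turtle program step by step:
Start: pos=(0,0), heading=0, pen down
RT 120: heading 0 -> 240
FD 11: (0,0) -> (-5.5,-9.526) [heading=240, draw]
LT 72: heading 240 -> 312
PU: pen up
RT 120: heading 312 -> 192
FD 4: (-5.5,-9.526) -> (-9.413,-10.358) [heading=192, move]
FD 19: (-9.413,-10.358) -> (-27.997,-14.308) [heading=192, move]
FD 13: (-27.997,-14.308) -> (-40.713,-17.011) [heading=192, move]
LT 144: heading 192 -> 336
RT 53: heading 336 -> 283
FD 14: (-40.713,-17.011) -> (-37.564,-30.652) [heading=283, move]
LT 60: heading 283 -> 343
FD 11: (-37.564,-30.652) -> (-27.045,-33.868) [heading=343, move]
Final: pos=(-27.045,-33.868), heading=343, 1 segment(s) drawn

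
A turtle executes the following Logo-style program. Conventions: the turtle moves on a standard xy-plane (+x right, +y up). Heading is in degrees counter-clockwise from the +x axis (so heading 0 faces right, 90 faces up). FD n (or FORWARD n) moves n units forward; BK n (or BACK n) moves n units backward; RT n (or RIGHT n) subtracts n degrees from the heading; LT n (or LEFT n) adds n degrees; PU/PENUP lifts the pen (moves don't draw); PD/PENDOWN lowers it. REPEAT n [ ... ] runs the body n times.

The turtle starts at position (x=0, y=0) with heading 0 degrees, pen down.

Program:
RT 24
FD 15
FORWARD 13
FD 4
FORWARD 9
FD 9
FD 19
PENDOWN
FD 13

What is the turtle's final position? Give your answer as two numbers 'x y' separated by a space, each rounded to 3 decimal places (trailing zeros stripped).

Executing turtle program step by step:
Start: pos=(0,0), heading=0, pen down
RT 24: heading 0 -> 336
FD 15: (0,0) -> (13.703,-6.101) [heading=336, draw]
FD 13: (13.703,-6.101) -> (25.579,-11.389) [heading=336, draw]
FD 4: (25.579,-11.389) -> (29.233,-13.016) [heading=336, draw]
FD 9: (29.233,-13.016) -> (37.455,-16.676) [heading=336, draw]
FD 9: (37.455,-16.676) -> (45.677,-20.337) [heading=336, draw]
FD 19: (45.677,-20.337) -> (63.035,-28.065) [heading=336, draw]
PD: pen down
FD 13: (63.035,-28.065) -> (74.911,-33.352) [heading=336, draw]
Final: pos=(74.911,-33.352), heading=336, 7 segment(s) drawn

Answer: 74.911 -33.352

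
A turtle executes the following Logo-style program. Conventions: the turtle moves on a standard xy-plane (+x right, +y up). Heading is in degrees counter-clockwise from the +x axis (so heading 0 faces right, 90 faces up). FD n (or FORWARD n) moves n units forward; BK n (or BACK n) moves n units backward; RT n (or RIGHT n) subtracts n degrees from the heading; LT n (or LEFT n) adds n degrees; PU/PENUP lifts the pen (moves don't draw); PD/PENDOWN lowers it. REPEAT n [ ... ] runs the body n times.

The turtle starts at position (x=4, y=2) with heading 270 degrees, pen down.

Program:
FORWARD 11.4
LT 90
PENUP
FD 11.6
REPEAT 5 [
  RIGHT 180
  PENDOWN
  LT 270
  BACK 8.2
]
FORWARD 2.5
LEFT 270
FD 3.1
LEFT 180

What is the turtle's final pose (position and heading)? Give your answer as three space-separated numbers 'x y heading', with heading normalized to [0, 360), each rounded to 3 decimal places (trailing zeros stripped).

Executing turtle program step by step:
Start: pos=(4,2), heading=270, pen down
FD 11.4: (4,2) -> (4,-9.4) [heading=270, draw]
LT 90: heading 270 -> 0
PU: pen up
FD 11.6: (4,-9.4) -> (15.6,-9.4) [heading=0, move]
REPEAT 5 [
  -- iteration 1/5 --
  RT 180: heading 0 -> 180
  PD: pen down
  LT 270: heading 180 -> 90
  BK 8.2: (15.6,-9.4) -> (15.6,-17.6) [heading=90, draw]
  -- iteration 2/5 --
  RT 180: heading 90 -> 270
  PD: pen down
  LT 270: heading 270 -> 180
  BK 8.2: (15.6,-17.6) -> (23.8,-17.6) [heading=180, draw]
  -- iteration 3/5 --
  RT 180: heading 180 -> 0
  PD: pen down
  LT 270: heading 0 -> 270
  BK 8.2: (23.8,-17.6) -> (23.8,-9.4) [heading=270, draw]
  -- iteration 4/5 --
  RT 180: heading 270 -> 90
  PD: pen down
  LT 270: heading 90 -> 0
  BK 8.2: (23.8,-9.4) -> (15.6,-9.4) [heading=0, draw]
  -- iteration 5/5 --
  RT 180: heading 0 -> 180
  PD: pen down
  LT 270: heading 180 -> 90
  BK 8.2: (15.6,-9.4) -> (15.6,-17.6) [heading=90, draw]
]
FD 2.5: (15.6,-17.6) -> (15.6,-15.1) [heading=90, draw]
LT 270: heading 90 -> 0
FD 3.1: (15.6,-15.1) -> (18.7,-15.1) [heading=0, draw]
LT 180: heading 0 -> 180
Final: pos=(18.7,-15.1), heading=180, 8 segment(s) drawn

Answer: 18.7 -15.1 180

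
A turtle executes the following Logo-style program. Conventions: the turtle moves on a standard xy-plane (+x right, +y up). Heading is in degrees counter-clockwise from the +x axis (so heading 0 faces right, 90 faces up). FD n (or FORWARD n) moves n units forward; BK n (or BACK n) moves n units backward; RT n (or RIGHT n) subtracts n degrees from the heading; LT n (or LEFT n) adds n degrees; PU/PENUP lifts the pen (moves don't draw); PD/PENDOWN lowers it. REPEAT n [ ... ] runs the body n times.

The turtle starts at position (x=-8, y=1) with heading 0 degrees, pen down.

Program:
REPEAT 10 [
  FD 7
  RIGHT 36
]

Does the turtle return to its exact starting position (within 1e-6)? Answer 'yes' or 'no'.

Answer: yes

Derivation:
Executing turtle program step by step:
Start: pos=(-8,1), heading=0, pen down
REPEAT 10 [
  -- iteration 1/10 --
  FD 7: (-8,1) -> (-1,1) [heading=0, draw]
  RT 36: heading 0 -> 324
  -- iteration 2/10 --
  FD 7: (-1,1) -> (4.663,-3.114) [heading=324, draw]
  RT 36: heading 324 -> 288
  -- iteration 3/10 --
  FD 7: (4.663,-3.114) -> (6.826,-9.772) [heading=288, draw]
  RT 36: heading 288 -> 252
  -- iteration 4/10 --
  FD 7: (6.826,-9.772) -> (4.663,-16.429) [heading=252, draw]
  RT 36: heading 252 -> 216
  -- iteration 5/10 --
  FD 7: (4.663,-16.429) -> (-1,-20.544) [heading=216, draw]
  RT 36: heading 216 -> 180
  -- iteration 6/10 --
  FD 7: (-1,-20.544) -> (-8,-20.544) [heading=180, draw]
  RT 36: heading 180 -> 144
  -- iteration 7/10 --
  FD 7: (-8,-20.544) -> (-13.663,-16.429) [heading=144, draw]
  RT 36: heading 144 -> 108
  -- iteration 8/10 --
  FD 7: (-13.663,-16.429) -> (-15.826,-9.772) [heading=108, draw]
  RT 36: heading 108 -> 72
  -- iteration 9/10 --
  FD 7: (-15.826,-9.772) -> (-13.663,-3.114) [heading=72, draw]
  RT 36: heading 72 -> 36
  -- iteration 10/10 --
  FD 7: (-13.663,-3.114) -> (-8,1) [heading=36, draw]
  RT 36: heading 36 -> 0
]
Final: pos=(-8,1), heading=0, 10 segment(s) drawn

Start position: (-8, 1)
Final position: (-8, 1)
Distance = 0; < 1e-6 -> CLOSED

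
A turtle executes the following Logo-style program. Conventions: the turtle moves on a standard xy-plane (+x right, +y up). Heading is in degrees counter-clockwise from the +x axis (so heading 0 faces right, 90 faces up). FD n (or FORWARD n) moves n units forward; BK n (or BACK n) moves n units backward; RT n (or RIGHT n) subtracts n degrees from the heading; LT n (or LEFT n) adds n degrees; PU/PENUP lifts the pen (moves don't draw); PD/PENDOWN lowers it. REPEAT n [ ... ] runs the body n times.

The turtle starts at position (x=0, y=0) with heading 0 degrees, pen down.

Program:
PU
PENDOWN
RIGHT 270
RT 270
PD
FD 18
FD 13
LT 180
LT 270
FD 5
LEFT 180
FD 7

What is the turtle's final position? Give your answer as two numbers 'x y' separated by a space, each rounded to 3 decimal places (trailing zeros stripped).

Answer: -31 2

Derivation:
Executing turtle program step by step:
Start: pos=(0,0), heading=0, pen down
PU: pen up
PD: pen down
RT 270: heading 0 -> 90
RT 270: heading 90 -> 180
PD: pen down
FD 18: (0,0) -> (-18,0) [heading=180, draw]
FD 13: (-18,0) -> (-31,0) [heading=180, draw]
LT 180: heading 180 -> 0
LT 270: heading 0 -> 270
FD 5: (-31,0) -> (-31,-5) [heading=270, draw]
LT 180: heading 270 -> 90
FD 7: (-31,-5) -> (-31,2) [heading=90, draw]
Final: pos=(-31,2), heading=90, 4 segment(s) drawn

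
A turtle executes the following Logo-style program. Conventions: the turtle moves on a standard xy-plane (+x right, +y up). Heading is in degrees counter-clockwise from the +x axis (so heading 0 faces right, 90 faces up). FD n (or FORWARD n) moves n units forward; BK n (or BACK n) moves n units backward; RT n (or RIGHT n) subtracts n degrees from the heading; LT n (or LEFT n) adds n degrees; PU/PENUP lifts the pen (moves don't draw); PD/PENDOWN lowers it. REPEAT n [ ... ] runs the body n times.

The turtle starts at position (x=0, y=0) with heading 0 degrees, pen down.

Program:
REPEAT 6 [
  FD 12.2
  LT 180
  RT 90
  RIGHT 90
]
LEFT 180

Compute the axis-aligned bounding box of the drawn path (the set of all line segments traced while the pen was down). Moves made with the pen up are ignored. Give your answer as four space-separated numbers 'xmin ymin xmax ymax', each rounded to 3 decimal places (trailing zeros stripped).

Executing turtle program step by step:
Start: pos=(0,0), heading=0, pen down
REPEAT 6 [
  -- iteration 1/6 --
  FD 12.2: (0,0) -> (12.2,0) [heading=0, draw]
  LT 180: heading 0 -> 180
  RT 90: heading 180 -> 90
  RT 90: heading 90 -> 0
  -- iteration 2/6 --
  FD 12.2: (12.2,0) -> (24.4,0) [heading=0, draw]
  LT 180: heading 0 -> 180
  RT 90: heading 180 -> 90
  RT 90: heading 90 -> 0
  -- iteration 3/6 --
  FD 12.2: (24.4,0) -> (36.6,0) [heading=0, draw]
  LT 180: heading 0 -> 180
  RT 90: heading 180 -> 90
  RT 90: heading 90 -> 0
  -- iteration 4/6 --
  FD 12.2: (36.6,0) -> (48.8,0) [heading=0, draw]
  LT 180: heading 0 -> 180
  RT 90: heading 180 -> 90
  RT 90: heading 90 -> 0
  -- iteration 5/6 --
  FD 12.2: (48.8,0) -> (61,0) [heading=0, draw]
  LT 180: heading 0 -> 180
  RT 90: heading 180 -> 90
  RT 90: heading 90 -> 0
  -- iteration 6/6 --
  FD 12.2: (61,0) -> (73.2,0) [heading=0, draw]
  LT 180: heading 0 -> 180
  RT 90: heading 180 -> 90
  RT 90: heading 90 -> 0
]
LT 180: heading 0 -> 180
Final: pos=(73.2,0), heading=180, 6 segment(s) drawn

Segment endpoints: x in {0, 12.2, 24.4, 36.6, 48.8, 61, 73.2}, y in {0}
xmin=0, ymin=0, xmax=73.2, ymax=0

Answer: 0 0 73.2 0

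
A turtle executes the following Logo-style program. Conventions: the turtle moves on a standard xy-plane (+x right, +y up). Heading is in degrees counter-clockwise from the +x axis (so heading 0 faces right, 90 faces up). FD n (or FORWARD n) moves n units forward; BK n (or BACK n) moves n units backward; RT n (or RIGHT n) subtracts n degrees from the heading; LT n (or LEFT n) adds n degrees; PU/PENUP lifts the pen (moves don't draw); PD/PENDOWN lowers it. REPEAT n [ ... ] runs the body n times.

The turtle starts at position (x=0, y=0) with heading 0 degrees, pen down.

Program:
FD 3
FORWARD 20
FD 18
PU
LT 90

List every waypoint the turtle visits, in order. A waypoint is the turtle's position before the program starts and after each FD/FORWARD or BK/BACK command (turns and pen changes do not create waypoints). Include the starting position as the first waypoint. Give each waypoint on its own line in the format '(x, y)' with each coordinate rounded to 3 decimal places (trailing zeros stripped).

Executing turtle program step by step:
Start: pos=(0,0), heading=0, pen down
FD 3: (0,0) -> (3,0) [heading=0, draw]
FD 20: (3,0) -> (23,0) [heading=0, draw]
FD 18: (23,0) -> (41,0) [heading=0, draw]
PU: pen up
LT 90: heading 0 -> 90
Final: pos=(41,0), heading=90, 3 segment(s) drawn
Waypoints (4 total):
(0, 0)
(3, 0)
(23, 0)
(41, 0)

Answer: (0, 0)
(3, 0)
(23, 0)
(41, 0)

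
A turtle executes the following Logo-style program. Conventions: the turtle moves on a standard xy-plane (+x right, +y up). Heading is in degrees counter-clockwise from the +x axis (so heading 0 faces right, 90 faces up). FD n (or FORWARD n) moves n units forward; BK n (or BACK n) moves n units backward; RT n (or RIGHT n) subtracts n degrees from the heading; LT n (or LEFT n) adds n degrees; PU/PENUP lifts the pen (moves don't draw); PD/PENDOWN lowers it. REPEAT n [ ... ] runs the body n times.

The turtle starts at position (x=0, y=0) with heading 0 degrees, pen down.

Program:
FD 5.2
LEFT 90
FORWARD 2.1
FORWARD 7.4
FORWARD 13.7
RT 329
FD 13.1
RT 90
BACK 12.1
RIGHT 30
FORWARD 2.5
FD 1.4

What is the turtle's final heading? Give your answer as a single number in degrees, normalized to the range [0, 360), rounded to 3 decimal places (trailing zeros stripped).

Executing turtle program step by step:
Start: pos=(0,0), heading=0, pen down
FD 5.2: (0,0) -> (5.2,0) [heading=0, draw]
LT 90: heading 0 -> 90
FD 2.1: (5.2,0) -> (5.2,2.1) [heading=90, draw]
FD 7.4: (5.2,2.1) -> (5.2,9.5) [heading=90, draw]
FD 13.7: (5.2,9.5) -> (5.2,23.2) [heading=90, draw]
RT 329: heading 90 -> 121
FD 13.1: (5.2,23.2) -> (-1.547,34.429) [heading=121, draw]
RT 90: heading 121 -> 31
BK 12.1: (-1.547,34.429) -> (-11.919,28.197) [heading=31, draw]
RT 30: heading 31 -> 1
FD 2.5: (-11.919,28.197) -> (-9.419,28.241) [heading=1, draw]
FD 1.4: (-9.419,28.241) -> (-8.019,28.265) [heading=1, draw]
Final: pos=(-8.019,28.265), heading=1, 8 segment(s) drawn

Answer: 1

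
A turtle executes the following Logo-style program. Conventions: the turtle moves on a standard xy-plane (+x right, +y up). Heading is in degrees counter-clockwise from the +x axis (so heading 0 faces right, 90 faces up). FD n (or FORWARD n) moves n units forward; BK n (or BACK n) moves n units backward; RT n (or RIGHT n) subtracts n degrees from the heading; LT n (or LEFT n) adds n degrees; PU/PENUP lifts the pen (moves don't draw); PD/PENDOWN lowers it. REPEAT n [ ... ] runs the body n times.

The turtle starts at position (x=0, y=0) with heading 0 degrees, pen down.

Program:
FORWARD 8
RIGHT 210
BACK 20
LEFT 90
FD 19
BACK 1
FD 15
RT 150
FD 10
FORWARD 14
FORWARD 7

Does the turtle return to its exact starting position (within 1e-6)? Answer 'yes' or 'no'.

Answer: no

Derivation:
Executing turtle program step by step:
Start: pos=(0,0), heading=0, pen down
FD 8: (0,0) -> (8,0) [heading=0, draw]
RT 210: heading 0 -> 150
BK 20: (8,0) -> (25.321,-10) [heading=150, draw]
LT 90: heading 150 -> 240
FD 19: (25.321,-10) -> (15.821,-26.454) [heading=240, draw]
BK 1: (15.821,-26.454) -> (16.321,-25.588) [heading=240, draw]
FD 15: (16.321,-25.588) -> (8.821,-38.579) [heading=240, draw]
RT 150: heading 240 -> 90
FD 10: (8.821,-38.579) -> (8.821,-28.579) [heading=90, draw]
FD 14: (8.821,-28.579) -> (8.821,-14.579) [heading=90, draw]
FD 7: (8.821,-14.579) -> (8.821,-7.579) [heading=90, draw]
Final: pos=(8.821,-7.579), heading=90, 8 segment(s) drawn

Start position: (0, 0)
Final position: (8.821, -7.579)
Distance = 11.629; >= 1e-6 -> NOT closed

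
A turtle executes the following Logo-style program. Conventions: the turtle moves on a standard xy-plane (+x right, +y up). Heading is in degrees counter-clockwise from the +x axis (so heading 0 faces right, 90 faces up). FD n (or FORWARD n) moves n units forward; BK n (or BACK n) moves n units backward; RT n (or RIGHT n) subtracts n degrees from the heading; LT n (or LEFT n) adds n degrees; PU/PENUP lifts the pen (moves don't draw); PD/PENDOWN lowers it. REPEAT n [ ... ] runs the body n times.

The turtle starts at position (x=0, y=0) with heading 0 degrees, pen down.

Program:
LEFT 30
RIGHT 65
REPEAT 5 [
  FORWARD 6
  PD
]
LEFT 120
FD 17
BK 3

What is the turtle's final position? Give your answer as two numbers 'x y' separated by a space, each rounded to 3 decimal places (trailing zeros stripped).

Answer: 25.795 -3.261

Derivation:
Executing turtle program step by step:
Start: pos=(0,0), heading=0, pen down
LT 30: heading 0 -> 30
RT 65: heading 30 -> 325
REPEAT 5 [
  -- iteration 1/5 --
  FD 6: (0,0) -> (4.915,-3.441) [heading=325, draw]
  PD: pen down
  -- iteration 2/5 --
  FD 6: (4.915,-3.441) -> (9.83,-6.883) [heading=325, draw]
  PD: pen down
  -- iteration 3/5 --
  FD 6: (9.83,-6.883) -> (14.745,-10.324) [heading=325, draw]
  PD: pen down
  -- iteration 4/5 --
  FD 6: (14.745,-10.324) -> (19.66,-13.766) [heading=325, draw]
  PD: pen down
  -- iteration 5/5 --
  FD 6: (19.66,-13.766) -> (24.575,-17.207) [heading=325, draw]
  PD: pen down
]
LT 120: heading 325 -> 85
FD 17: (24.575,-17.207) -> (26.056,-0.272) [heading=85, draw]
BK 3: (26.056,-0.272) -> (25.795,-3.261) [heading=85, draw]
Final: pos=(25.795,-3.261), heading=85, 7 segment(s) drawn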